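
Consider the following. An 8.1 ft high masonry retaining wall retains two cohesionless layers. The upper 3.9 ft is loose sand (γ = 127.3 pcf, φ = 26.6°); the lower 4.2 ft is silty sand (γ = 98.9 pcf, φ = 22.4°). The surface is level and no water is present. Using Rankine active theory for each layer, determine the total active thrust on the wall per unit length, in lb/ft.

K_a1 = tan²(45°−26.6°/2) = 0.3814; K_a2 = tan²(45°−22.4°/2) = 0.4482.
Layer 1: σ at base = K_a1 γ₁ h₁ = 189.4 psf; P₁ = ½×189.4×3.9 = 369.3.
Layer 2: σ_v at top = γ₁h₁ = 496.5; σ_h top = K_a2×496.5 = 222.5; σ_h base = K_a2×(496.5+98.9×4.2) = 408.6.
P₂ = ½(222.5+408.6)×4.2 = 1325. Total P_a = 369.3+1325 = 1695 lb/ft.

1690 lb/ft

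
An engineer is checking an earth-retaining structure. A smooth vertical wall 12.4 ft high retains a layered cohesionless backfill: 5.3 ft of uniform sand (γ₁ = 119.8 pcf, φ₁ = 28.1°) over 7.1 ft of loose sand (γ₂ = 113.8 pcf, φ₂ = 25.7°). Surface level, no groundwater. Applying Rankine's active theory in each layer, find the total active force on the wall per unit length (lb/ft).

K_a1 = tan²(45°−28.1°/2) = 0.3596; K_a2 = tan²(45°−25.7°/2) = 0.3950.
Layer 1: σ at base = K_a1 γ₁ h₁ = 228.3 psf; P₁ = ½×228.3×5.3 = 605.1.
Layer 2: σ_v at top = γ₁h₁ = 634.9; σ_h top = K_a2×634.9 = 250.8; σ_h base = K_a2×(634.9+113.8×7.1) = 570.0.
P₂ = ½(250.8+570.0)×7.1 = 2914. Total P_a = 605.1+2914 = 3519 lb/ft.

3520 lb/ft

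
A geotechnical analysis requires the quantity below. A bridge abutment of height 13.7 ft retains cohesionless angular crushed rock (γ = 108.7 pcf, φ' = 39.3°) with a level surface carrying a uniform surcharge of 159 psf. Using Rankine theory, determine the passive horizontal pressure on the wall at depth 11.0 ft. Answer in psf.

K_p = (1 + sin φ)/(1 − sin φ) = 4.455.
σ_v = γz + q = 108.7 × 11.0 + 159 = 1355 psf.
σ_h = K_p σ_v = 4.455 × 1355 = 6036 psf.

6040 psf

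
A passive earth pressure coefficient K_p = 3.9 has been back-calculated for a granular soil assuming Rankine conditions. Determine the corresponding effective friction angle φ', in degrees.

K_p = (1+sin φ)/(1−sin φ) ⇒ sin φ = (K_p − 1)/(K_p + 1) = 0.5918.
φ = arcsin(0.5918) = 36.29°.

36.3°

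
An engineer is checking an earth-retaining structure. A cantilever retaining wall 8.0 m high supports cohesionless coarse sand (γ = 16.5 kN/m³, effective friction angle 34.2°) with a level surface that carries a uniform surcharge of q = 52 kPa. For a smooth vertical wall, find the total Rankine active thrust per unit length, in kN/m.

K_a = tan²(45° − φ/2) = 0.2803.
Soil triangle: ½ K_a γ H² = 0.5×0.2803×16.5×8.0² = 148.0 kN/m.
Surcharge rectangle: K_a q H = 0.2803×52×8.0 = 116.6 kN/m.
Total = 148.0 + 116.6 = 264.6 kN/m.

265 kN/m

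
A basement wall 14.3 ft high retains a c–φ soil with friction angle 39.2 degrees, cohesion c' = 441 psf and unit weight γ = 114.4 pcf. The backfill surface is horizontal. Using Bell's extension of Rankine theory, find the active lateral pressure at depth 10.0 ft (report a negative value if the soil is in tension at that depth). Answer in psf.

-161 psf

K_a = (1 − sin φ)/(1 + sin φ) = 0.2255.
σ_a = K_a γ z − 2c√K_a = 0.2255×114.4×10.0 − 2×441×0.4748 = -160.9 psf.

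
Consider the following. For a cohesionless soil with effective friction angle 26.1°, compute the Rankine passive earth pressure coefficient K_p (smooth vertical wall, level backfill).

K_p = (1 + sin φ)/(1 − sin φ) = tan²(45° + 26.1°/2) = 2.571.

2.57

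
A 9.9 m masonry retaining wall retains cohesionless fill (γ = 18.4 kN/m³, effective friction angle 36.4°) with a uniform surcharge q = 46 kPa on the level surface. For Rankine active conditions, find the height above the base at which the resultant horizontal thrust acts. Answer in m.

K_a = 0.2552.
Triangular part P₁ = ½K_aγH² = 230.1 at H/3 = 3.300 m; rectangular part P₂ = K_a q H = 116.2 at H/2 = 4.950 m.
ȳ = (P₁·3.300 + P₂·4.950)/(P₁+P₂) = 3.854 m.

3.85 m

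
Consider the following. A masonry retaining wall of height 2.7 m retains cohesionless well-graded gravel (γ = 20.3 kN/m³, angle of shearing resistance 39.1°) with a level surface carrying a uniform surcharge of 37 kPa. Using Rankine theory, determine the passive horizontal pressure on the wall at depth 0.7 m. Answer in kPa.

K_p = (1 + sin φ)/(1 − sin φ) = 4.415.
σ_v = γz + q = 20.3 × 0.7 + 37 = 51.21 kPa.
σ_h = K_p σ_v = 4.415 × 51.21 = 226.1 kPa.

226 kPa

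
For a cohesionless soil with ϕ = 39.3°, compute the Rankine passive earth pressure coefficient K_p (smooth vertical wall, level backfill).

K_p = (1 + sin φ)/(1 − sin φ) = tan²(45° + 39.3°/2) = 4.455.

4.46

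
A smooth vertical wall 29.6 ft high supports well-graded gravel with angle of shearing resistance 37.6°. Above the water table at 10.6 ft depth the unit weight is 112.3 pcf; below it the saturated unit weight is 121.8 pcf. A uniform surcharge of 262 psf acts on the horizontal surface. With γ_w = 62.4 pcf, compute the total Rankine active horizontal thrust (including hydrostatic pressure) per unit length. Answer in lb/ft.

K_a = tan²(45° − φ/2) = 0.2421.
γ' = 121.8 − 62.4 = 59.40 pcf. h₂ = H − d_w = 19.0 ft.
σ'_h: at surface K_a·q = 63.44; at WT K_a(q+γd_w) = 351.7; at base K_a(q+γd_w+γ'h₂) = 624.9 psf.
P₁ = ½(63.44+351.7)×10.6 = 2200; P₂ = ½(351.7+624.9)×19.0 = 9277; P_w = ½γ_w h₂² = 11260.
Total = 2200+9277+11260 = 22740 lb/ft.

22700 lb/ft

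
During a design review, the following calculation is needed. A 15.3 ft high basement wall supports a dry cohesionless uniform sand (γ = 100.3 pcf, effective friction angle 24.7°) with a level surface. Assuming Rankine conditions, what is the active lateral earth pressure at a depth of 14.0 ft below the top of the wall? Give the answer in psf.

K_a = (1 − sin φ)/(1 + sin φ) = 0.4106.
σ_h = K_a γ z = 0.4106 × 100.3 × 14.0 = 576.5 psf.

577 psf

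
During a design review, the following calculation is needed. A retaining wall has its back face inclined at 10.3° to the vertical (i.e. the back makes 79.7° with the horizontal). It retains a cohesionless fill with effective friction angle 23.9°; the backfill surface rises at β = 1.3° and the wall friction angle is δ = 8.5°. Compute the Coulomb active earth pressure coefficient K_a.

0.478

K_a = sin²(α+φ) / [sin²α · sin(α−δ) · (1 + √{sin(φ+δ)sin(φ−β) / (sin(α−δ)sin(α+β))})²].
With α = 79.7°, φ = 23.9°, δ = 8.5°, β = 1.3°: K_a = 0.4775.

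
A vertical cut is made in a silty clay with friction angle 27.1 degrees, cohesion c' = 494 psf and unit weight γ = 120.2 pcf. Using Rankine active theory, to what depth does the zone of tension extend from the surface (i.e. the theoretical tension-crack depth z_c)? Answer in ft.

K_a = tan²(45° − 27.1°/2) = 0.3741; √K_a = 0.6116.
The active pressure is zero where K_a γ z = 2c√K_a, so z_c = 2c/(γ√K_a) = 2×494/(120.2×0.6116) = 13.44 ft.

13.4 ft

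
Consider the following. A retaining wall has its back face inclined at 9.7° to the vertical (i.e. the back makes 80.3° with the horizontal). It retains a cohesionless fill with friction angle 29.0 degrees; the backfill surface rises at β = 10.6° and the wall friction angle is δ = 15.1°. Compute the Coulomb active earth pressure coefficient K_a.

K_a = sin²(α+φ) / [sin²α · sin(α−δ) · (1 + √{sin(φ+δ)sin(φ−β) / (sin(α−δ)sin(α+β))})²].
With α = 80.3°, φ = 29.0°, δ = 15.1°, β = 10.6°: K_a = 0.4537.

0.454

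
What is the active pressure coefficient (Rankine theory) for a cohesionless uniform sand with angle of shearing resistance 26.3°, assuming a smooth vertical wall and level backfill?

K_a = tan²(45° − φ/2) = tan²(31.85°) = 0.3859.

0.386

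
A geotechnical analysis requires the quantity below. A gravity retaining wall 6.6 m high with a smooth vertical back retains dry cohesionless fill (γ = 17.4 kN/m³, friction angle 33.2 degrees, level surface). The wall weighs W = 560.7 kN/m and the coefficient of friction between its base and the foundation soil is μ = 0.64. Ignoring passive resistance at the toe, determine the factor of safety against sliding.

3.24

K_a = tan²(45° − 33.2°/2) = 0.2924.
P_a = ½K_aγH² = 0.5×0.2924×17.4×6.6² = 110.8 kN/m, acting at H/3 = 2.200 m above the base.
FS_sliding = μW / P_a = 0.64×560.7 / 110.8 = 3.239.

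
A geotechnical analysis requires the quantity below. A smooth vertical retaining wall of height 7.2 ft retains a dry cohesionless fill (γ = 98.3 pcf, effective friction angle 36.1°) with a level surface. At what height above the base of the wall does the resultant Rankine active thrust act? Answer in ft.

2.40 ft

K_a = 0.2585.
The pressure distribution is triangular, so the resultant acts at H/3 above the base = 7.2/3 = 2.400 ft.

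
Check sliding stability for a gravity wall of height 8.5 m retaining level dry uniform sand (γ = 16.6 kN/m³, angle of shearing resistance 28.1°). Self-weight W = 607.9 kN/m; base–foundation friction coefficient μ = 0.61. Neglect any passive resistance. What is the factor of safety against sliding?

K_a = tan²(45° − 28.1°/2) = 0.3596.
P_a = ½K_aγH² = 0.5×0.3596×16.6×8.5² = 215.6 kN/m, acting at H/3 = 2.833 m above the base.
FS_sliding = μW / P_a = 0.61×607.9 / 215.6 = 1.720.

1.72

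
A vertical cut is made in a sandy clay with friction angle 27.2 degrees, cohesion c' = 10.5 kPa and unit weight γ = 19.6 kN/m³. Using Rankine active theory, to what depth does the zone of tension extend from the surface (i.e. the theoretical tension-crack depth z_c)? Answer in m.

K_a = tan²(45° − 27.2°/2) = 0.3726; √K_a = 0.6104.
The active pressure is zero where K_a γ z = 2c√K_a, so z_c = 2c/(γ√K_a) = 2×10.5/(19.6×0.6104) = 1.755 m.

1.76 m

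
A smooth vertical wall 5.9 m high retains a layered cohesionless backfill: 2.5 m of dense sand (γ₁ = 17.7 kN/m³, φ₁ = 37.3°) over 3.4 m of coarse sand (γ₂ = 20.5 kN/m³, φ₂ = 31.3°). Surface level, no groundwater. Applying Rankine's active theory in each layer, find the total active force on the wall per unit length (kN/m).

98.6 kN/m

K_a1 = tan²(45°−37.3°/2) = 0.2453; K_a2 = tan²(45°−31.3°/2) = 0.3162.
Layer 1: σ at base = K_a1 γ₁ h₁ = 10.86 kPa; P₁ = ½×10.86×2.5 = 13.57.
Layer 2: σ_v at top = γ₁h₁ = 44.25; σ_h top = K_a2×44.25 = 13.99; σ_h base = K_a2×(44.25+20.5×3.4) = 36.03.
P₂ = ½(13.99+36.03)×3.4 = 85.04. Total P_a = 13.57+85.04 = 98.61 kN/m.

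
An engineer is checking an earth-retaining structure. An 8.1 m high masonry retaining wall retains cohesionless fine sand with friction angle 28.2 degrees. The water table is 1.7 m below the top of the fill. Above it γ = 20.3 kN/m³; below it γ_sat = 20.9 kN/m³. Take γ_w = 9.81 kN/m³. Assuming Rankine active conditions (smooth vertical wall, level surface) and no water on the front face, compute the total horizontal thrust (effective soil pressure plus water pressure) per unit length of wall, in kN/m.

372 kN/m

K_a = tan²(45° − φ/2) = 0.3582.
γ' = 20.9 − 9.81 = 11.09 kN/m³. Depth below WT = 6.4 m.
σ'_h at WT = K_a γ d_w = 12.36 kPa; at base = 12.36 + K_a γ' × 6.4 = 37.78 kPa.
P₁ (0–1.7 m) = ½×12.36×1.7 = 10.51. P₂ (1.7–8.1 m) = ½(12.36+37.78)×6.4 = 160.5.
P_w = ½ γ_w h₂² = 0.5×9.81×6.4² = 200.9. Total = 10.51+160.5+200.9 = 371.9 kN/m.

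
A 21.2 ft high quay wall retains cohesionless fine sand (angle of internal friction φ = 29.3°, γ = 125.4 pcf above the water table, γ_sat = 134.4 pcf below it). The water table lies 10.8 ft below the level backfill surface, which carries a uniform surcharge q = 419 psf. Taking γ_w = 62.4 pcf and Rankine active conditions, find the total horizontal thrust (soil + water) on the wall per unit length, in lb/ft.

K_a = tan²(45° − φ/2) = 0.3428.
γ' = 134.4 − 62.4 = 72.00 pcf. h₂ = H − d_w = 10.4 ft.
σ'_h: at surface K_a·q = 143.6; at WT K_a(q+γd_w) = 608.0; at base K_a(q+γd_w+γ'h₂) = 864.7 psf.
P₁ = ½(143.6+608.0)×10.8 = 4059; P₂ = ½(608.0+864.7)×10.4 = 7658; P_w = ½γ_w h₂² = 3375.
Total = 4059+7658+3375 = 15090 lb/ft.

15100 lb/ft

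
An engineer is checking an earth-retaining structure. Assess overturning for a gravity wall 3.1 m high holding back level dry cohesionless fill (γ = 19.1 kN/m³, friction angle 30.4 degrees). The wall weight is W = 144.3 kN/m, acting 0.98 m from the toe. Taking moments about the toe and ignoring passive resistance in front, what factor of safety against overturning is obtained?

K_a = tan²(45° − 30.4°/2) = 0.3280.
P_a = ½K_aγH² = 0.5×0.3280×19.1×3.1² = 30.10 kN/m, acting at H/3 = 1.033 m above the base.
Overturning moment M_o = P_a × H/3 = 30.10 × 1.033 = 31.10.
Resisting moment M_r = W × 0.98 = 144.3 × 0.98 = 141.4.
FS_overturning = M_r/M_o = 141.4/31.10 = 4.546.

4.55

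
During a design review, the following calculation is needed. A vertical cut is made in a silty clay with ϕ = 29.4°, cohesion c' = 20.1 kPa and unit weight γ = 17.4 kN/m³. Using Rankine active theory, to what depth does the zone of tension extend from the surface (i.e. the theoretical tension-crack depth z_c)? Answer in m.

K_a = tan²(45° − 29.4°/2) = 0.3415; √K_a = 0.5844.
The active pressure is zero where K_a γ z = 2c√K_a, so z_c = 2c/(γ√K_a) = 2×20.1/(17.4×0.5844) = 3.954 m.

3.95 m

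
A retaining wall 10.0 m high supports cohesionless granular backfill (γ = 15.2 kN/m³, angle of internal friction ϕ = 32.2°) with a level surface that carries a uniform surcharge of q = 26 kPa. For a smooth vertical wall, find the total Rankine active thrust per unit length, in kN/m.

K_a = tan²(45° − φ/2) = 0.3047.
Soil triangle: ½ K_a γ H² = 0.5×0.3047×15.2×10.0² = 231.6 kN/m.
Surcharge rectangle: K_a q H = 0.3047×26×10.0 = 79.23 kN/m.
Total = 231.6 + 79.23 = 310.8 kN/m.

311 kN/m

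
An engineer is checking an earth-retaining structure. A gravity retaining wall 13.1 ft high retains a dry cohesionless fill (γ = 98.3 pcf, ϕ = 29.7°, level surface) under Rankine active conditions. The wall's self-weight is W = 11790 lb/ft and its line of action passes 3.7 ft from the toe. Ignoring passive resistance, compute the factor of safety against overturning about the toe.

3.51

K_a = tan²(45° − 29.7°/2) = 0.3374.
P_a = ½K_aγH² = 0.5×0.3374×98.3×13.1² = 2846 lb/ft, acting at H/3 = 4.367 ft above the base.
Overturning moment M_o = P_a × H/3 = 2846 × 4.367 = 12430.
Resisting moment M_r = W × 3.7 = 11790 × 3.7 = 43620.
FS_overturning = M_r/M_o = 43620/12430 = 3.511.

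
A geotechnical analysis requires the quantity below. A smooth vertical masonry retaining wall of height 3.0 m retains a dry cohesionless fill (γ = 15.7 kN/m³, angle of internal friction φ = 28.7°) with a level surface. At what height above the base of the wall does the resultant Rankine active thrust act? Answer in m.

1.00 m

K_a = 0.3511.
The pressure distribution is triangular, so the resultant acts at H/3 above the base = 3.0/3 = 1.000 m.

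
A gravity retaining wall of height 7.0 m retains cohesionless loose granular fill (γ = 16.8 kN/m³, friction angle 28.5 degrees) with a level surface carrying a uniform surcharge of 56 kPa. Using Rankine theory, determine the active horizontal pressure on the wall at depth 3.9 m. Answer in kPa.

K_a = (1 − sin φ)/(1 + sin φ) = 0.3540.
σ_v = γz + q = 16.8 × 3.9 + 56 = 121.5 kPa.
σ_h = K_a σ_v = 0.3540 × 121.5 = 43.01 kPa.

43.0 kPa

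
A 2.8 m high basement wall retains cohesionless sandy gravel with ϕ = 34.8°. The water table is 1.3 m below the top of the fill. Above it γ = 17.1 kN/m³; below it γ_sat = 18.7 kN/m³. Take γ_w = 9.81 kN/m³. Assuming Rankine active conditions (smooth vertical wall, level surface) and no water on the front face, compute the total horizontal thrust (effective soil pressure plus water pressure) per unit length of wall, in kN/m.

K_a = tan²(45° − φ/2) = 0.2733.
γ' = 18.7 − 9.81 = 8.890 kN/m³. Depth below WT = 1.5 m.
σ'_h at WT = K_a γ d_w = 6.076 kPa; at base = 6.076 + K_a γ' × 1.5 = 9.720 kPa.
P₁ (0–1.3 m) = ½×6.076×1.3 = 3.949. P₂ (1.3–2.8 m) = ½(6.076+9.720)×1.5 = 11.85.
P_w = ½ γ_w h₂² = 0.5×9.81×1.5² = 11.04. Total = 3.949+11.85+11.04 = 26.83 kN/m.

26.8 kN/m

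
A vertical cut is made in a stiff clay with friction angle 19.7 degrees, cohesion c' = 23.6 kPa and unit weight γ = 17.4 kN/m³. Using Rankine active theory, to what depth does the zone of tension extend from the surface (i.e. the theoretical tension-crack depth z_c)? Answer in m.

K_a = tan²(45° − 19.7°/2) = 0.4958; √K_a = 0.7041.
The active pressure is zero where K_a γ z = 2c√K_a, so z_c = 2c/(γ√K_a) = 2×23.6/(17.4×0.7041) = 3.853 m.

3.85 m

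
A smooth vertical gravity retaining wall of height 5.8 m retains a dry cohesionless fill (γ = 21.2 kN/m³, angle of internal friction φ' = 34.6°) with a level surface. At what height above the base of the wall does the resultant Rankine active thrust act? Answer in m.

K_a = 0.2756.
The pressure distribution is triangular, so the resultant acts at H/3 above the base = 5.8/3 = 1.933 m.

1.93 m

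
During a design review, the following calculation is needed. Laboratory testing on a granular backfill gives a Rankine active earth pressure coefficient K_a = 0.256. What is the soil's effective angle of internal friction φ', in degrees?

K_a = tan²(45° − φ/2) ⇒ 45° − φ/2 = arctan(√0.256) = 26.84°.
φ = 2(45° − 26.84°) = 36.32°.

36.3°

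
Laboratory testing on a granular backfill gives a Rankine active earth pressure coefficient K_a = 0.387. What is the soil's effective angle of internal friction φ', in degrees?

26.2°

K_a = tan²(45° − φ/2) ⇒ 45° − φ/2 = arctan(√0.387) = 31.89°.
φ = 2(45° − 31.89°) = 26.23°.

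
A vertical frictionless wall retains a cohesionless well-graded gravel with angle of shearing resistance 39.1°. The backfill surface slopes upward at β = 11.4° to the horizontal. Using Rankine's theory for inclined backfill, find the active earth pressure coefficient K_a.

K_a = cos β · (cos β − √(cos²β − cos²φ)) / (cos β + √(cos²β − cos²φ)).
cos β = 0.9803, cos φ = 0.7760, √(cos²β − cos²φ) = 0.5989.
K_a = 0.9803 × (0.9803 − 0.5989)/(0.9803 + 0.5989) = 0.2367.

0.237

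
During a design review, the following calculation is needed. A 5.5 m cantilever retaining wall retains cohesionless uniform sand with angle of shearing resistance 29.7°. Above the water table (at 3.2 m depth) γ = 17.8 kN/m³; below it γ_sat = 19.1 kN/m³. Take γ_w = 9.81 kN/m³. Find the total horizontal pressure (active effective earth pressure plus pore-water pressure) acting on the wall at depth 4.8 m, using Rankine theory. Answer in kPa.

39.9 kPa

K_a = (1 − sin φ)/(1 + sin φ) = 0.3374.
γ' = 19.1 − 9.81 = 9.290 kN/m³.
Effective vertical stress at 4.8 m: σ'_v = 17.8×3.2 + 9.290×1.60 = 71.82 kPa.
σ'_h = K_a σ'_v = 0.3374 × 71.82 = 24.23 kPa; u = γ_w × 1.60 = 15.70 kPa.
Total σ_h = 24.23 + 15.70 = 39.93 kPa.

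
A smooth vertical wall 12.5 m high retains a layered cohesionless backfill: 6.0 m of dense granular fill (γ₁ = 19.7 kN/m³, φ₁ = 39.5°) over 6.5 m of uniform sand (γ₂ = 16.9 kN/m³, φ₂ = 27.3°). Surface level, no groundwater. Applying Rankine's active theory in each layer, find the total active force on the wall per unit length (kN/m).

497 kN/m

K_a1 = tan²(45°−39.5°/2) = 0.2224; K_a2 = tan²(45°−27.3°/2) = 0.3711.
Layer 1: σ at base = K_a1 γ₁ h₁ = 26.29 kPa; P₁ = ½×26.29×6.0 = 78.88.
Layer 2: σ_v at top = γ₁h₁ = 118.2; σ_h top = K_a2×118.2 = 43.87; σ_h base = K_a2×(118.2+16.9×6.5) = 84.64.
P₂ = ½(43.87+84.64)×6.5 = 417.6. Total P_a = 78.88+417.6 = 496.5 kN/m.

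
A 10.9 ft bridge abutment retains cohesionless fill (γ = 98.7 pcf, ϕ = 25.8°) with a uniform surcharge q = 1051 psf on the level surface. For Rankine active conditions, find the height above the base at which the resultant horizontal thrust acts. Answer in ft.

K_a = 0.3935.
Triangular part P₁ = ½K_aγH² = 2307 at H/3 = 3.633 ft; rectangular part P₂ = K_a q H = 4508 at H/2 = 5.450 ft.
ȳ = (P₁·3.633 + P₂·5.450)/(P₁+P₂) = 4.835 ft.

4.83 ft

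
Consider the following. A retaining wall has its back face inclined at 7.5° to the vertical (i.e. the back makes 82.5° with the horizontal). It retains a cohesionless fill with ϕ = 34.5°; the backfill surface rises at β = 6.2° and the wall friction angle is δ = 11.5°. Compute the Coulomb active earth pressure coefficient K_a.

0.333

K_a = sin²(α+φ) / [sin²α · sin(α−δ) · (1 + √{sin(φ+δ)sin(φ−β) / (sin(α−δ)sin(α+β))})²].
With α = 82.5°, φ = 34.5°, δ = 11.5°, β = 6.2°: K_a = 0.3334.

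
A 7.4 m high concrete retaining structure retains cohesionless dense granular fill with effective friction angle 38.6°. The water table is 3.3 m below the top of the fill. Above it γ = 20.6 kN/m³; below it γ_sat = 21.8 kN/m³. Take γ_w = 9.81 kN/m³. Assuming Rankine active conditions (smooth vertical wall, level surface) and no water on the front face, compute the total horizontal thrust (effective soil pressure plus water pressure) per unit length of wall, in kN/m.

196 kN/m

K_a = tan²(45° − φ/2) = 0.2316.
γ' = 21.8 − 9.81 = 11.99 kN/m³. Depth below WT = 4.1 m.
σ'_h at WT = K_a γ d_w = 15.75 kPa; at base = 15.75 + K_a γ' × 4.1 = 27.13 kPa.
P₁ (0–3.3 m) = ½×15.75×3.3 = 25.98. P₂ (3.3–7.4 m) = ½(15.75+27.13)×4.1 = 87.90.
P_w = ½ γ_w h₂² = 0.5×9.81×4.1² = 82.45. Total = 25.98+87.90+82.45 = 196.3 kN/m.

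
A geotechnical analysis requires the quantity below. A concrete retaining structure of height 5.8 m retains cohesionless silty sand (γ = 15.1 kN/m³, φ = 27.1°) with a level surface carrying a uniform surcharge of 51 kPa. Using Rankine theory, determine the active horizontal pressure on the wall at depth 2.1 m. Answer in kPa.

30.9 kPa

K_a = (1 − sin φ)/(1 + sin φ) = 0.3741.
σ_v = γz + q = 15.1 × 2.1 + 51 = 82.71 kPa.
σ_h = K_a σ_v = 0.3741 × 82.71 = 30.94 kPa.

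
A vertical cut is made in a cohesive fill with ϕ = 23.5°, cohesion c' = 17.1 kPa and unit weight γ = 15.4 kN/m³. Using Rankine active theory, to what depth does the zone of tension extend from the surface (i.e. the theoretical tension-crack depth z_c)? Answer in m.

K_a = tan²(45° − 23.5°/2) = 0.4298; √K_a = 0.6556.
The active pressure is zero where K_a γ z = 2c√K_a, so z_c = 2c/(γ√K_a) = 2×17.1/(15.4×0.6556) = 3.387 m.

3.39 m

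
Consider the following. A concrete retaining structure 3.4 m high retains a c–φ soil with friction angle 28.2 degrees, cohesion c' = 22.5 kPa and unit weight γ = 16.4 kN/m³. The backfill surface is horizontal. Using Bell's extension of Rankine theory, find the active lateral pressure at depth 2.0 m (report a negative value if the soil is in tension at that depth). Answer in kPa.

-15.2 kPa

K_a = (1 − sin φ)/(1 + sin φ) = 0.3582.
σ_a = K_a γ z − 2c√K_a = 0.3582×16.4×2.0 − 2×22.5×0.5985 = -15.18 kPa.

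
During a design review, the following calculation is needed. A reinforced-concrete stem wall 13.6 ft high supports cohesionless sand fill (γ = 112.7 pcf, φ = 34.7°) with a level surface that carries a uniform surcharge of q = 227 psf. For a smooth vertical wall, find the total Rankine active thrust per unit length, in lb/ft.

K_a = tan²(45° − φ/2) = 0.2745.
Soil triangle: ½ K_a γ H² = 0.5×0.2745×112.7×13.6² = 2861 lb/ft.
Surcharge rectangle: K_a q H = 0.2745×227×13.6 = 847.3 lb/ft.
Total = 2861 + 847.3 = 3708 lb/ft.

3710 lb/ft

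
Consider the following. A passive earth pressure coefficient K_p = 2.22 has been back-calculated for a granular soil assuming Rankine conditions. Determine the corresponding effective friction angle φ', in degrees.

22.3°

K_p = (1+sin φ)/(1−sin φ) ⇒ sin φ = (K_p − 1)/(K_p + 1) = 0.3789.
φ = arcsin(0.3789) = 22.26°.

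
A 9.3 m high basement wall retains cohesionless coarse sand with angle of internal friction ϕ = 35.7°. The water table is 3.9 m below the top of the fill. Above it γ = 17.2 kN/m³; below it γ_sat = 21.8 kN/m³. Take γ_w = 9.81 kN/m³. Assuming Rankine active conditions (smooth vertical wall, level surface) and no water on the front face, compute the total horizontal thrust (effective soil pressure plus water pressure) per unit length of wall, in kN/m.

319 kN/m

K_a = tan²(45° − φ/2) = 0.2630.
γ' = 21.8 − 9.81 = 11.99 kN/m³. Depth below WT = 5.4 m.
σ'_h at WT = K_a γ d_w = 17.64 kPa; at base = 17.64 + K_a γ' × 5.4 = 34.67 kPa.
P₁ (0–3.9 m) = ½×17.64×3.9 = 34.40. P₂ (3.9–9.3 m) = ½(17.64+34.67)×5.4 = 141.2.
P_w = ½ γ_w h₂² = 0.5×9.81×5.4² = 143.0. Total = 34.40+141.2+143.0 = 318.7 kN/m.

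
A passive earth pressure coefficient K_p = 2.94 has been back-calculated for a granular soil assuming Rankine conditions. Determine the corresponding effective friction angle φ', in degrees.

29.5°

K_p = (1+sin φ)/(1−sin φ) ⇒ sin φ = (K_p − 1)/(K_p + 1) = 0.4924.
φ = arcsin(0.4924) = 29.50°.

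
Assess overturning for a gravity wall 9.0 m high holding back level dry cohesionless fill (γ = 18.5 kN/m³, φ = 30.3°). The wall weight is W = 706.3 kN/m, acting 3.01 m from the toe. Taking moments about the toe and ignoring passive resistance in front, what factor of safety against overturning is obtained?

2.87

K_a = tan²(45° − 30.3°/2) = 0.3293.
P_a = ½K_aγH² = 0.5×0.3293×18.5×9.0² = 246.7 kN/m, acting at H/3 = 3.000 m above the base.
Overturning moment M_o = P_a × H/3 = 246.7 × 3.000 = 740.2.
Resisting moment M_r = W × 3.01 = 706.3 × 3.01 = 2126.
FS_overturning = M_r/M_o = 2126/740.2 = 2.872.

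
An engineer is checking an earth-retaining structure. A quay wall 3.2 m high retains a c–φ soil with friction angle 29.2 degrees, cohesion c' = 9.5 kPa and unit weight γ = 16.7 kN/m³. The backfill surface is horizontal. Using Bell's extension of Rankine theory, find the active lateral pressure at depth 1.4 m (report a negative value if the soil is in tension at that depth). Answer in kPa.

-3.10 kPa

K_a = (1 − sin φ)/(1 + sin φ) = 0.3442.
σ_a = K_a γ z − 2c√K_a = 0.3442×16.7×1.4 − 2×9.5×0.5867 = -3.100 kPa.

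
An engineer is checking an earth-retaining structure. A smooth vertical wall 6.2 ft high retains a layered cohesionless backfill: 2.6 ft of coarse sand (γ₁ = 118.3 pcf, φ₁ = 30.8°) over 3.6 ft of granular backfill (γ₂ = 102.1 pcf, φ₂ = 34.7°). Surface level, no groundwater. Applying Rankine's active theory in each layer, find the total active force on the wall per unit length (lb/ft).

K_a1 = tan²(45°−30.8°/2) = 0.3227; K_a2 = tan²(45°−34.7°/2) = 0.2745.
Layer 1: σ at base = K_a1 γ₁ h₁ = 99.26 psf; P₁ = ½×99.26×2.6 = 129.0.
Layer 2: σ_v at top = γ₁h₁ = 307.6; σ_h top = K_a2×307.6 = 84.42; σ_h base = K_a2×(307.6+102.1×3.6) = 185.3.
P₂ = ½(84.42+185.3)×3.6 = 485.5. Total P_a = 129.0+485.5 = 614.5 lb/ft.

615 lb/ft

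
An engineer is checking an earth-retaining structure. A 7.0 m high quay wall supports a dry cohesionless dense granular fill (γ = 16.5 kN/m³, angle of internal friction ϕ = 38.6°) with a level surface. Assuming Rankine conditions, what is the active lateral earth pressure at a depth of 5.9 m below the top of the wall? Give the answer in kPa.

K_a = (1 − sin φ)/(1 + sin φ) = 0.2316.
σ_h = K_a γ z = 0.2316 × 16.5 × 5.9 = 22.55 kPa.

22.5 kPa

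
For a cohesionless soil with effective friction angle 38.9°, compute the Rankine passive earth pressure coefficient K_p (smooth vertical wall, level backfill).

4.38

K_p = (1 + sin φ)/(1 − sin φ) = tan²(45° + 38.9°/2) = 4.376.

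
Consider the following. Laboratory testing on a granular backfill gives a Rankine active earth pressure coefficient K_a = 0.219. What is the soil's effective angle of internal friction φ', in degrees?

39.8°

K_a = tan²(45° − φ/2) ⇒ 45° − φ/2 = arctan(√0.219) = 25.08°.
φ = 2(45° − 25.08°) = 39.84°.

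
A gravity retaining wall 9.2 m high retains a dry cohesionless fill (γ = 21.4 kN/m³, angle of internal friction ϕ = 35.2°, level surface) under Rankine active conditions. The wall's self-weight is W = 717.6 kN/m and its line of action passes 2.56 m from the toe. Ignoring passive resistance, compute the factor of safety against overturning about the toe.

K_a = tan²(45° − 35.2°/2) = 0.2687.
P_a = ½K_aγH² = 0.5×0.2687×21.4×9.2² = 243.3 kN/m, acting at H/3 = 3.067 m above the base.
Overturning moment M_o = P_a × H/3 = 243.3 × 3.067 = 746.2.
Resisting moment M_r = W × 2.56 = 717.6 × 2.56 = 1837.
FS_overturning = M_r/M_o = 1837/746.2 = 2.462.

2.46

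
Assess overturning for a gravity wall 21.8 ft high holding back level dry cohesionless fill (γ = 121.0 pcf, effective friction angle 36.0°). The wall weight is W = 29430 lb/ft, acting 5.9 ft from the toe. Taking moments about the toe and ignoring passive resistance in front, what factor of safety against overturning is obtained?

3.20

K_a = tan²(45° − 36.0°/2) = 0.2596.
P_a = ½K_aγH² = 0.5×0.2596×121.0×21.8² = 7464 lb/ft, acting at H/3 = 7.267 ft above the base.
Overturning moment M_o = P_a × H/3 = 7464 × 7.267 = 54240.
Resisting moment M_r = W × 5.9 = 29430 × 5.9 = 173600.
FS_overturning = M_r/M_o = 173600/54240 = 3.201.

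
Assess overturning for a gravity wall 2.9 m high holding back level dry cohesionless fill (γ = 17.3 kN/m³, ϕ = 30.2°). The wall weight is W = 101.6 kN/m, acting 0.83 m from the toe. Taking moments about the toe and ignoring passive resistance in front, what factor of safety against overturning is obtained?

3.63

K_a = tan²(45° − 30.2°/2) = 0.3307.
P_a = ½K_aγH² = 0.5×0.3307×17.3×2.9² = 24.05 kN/m, acting at H/3 = 0.9667 m above the base.
Overturning moment M_o = P_a × H/3 = 24.05 × 0.9667 = 23.25.
Resisting moment M_r = W × 0.83 = 101.6 × 0.83 = 84.33.
FS_overturning = M_r/M_o = 84.33/23.25 = 3.627.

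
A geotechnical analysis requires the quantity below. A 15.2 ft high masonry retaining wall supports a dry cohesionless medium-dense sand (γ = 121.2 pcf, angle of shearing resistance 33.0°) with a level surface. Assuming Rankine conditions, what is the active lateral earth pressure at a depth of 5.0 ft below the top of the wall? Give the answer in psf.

179 psf

K_a = (1 − sin φ)/(1 + sin φ) = 0.2948.
σ_h = K_a γ z = 0.2948 × 121.2 × 5.0 = 178.6 psf.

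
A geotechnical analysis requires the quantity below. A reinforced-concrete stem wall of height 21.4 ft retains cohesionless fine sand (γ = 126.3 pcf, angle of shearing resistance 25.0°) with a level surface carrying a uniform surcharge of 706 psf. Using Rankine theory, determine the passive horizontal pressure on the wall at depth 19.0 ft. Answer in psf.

7650 psf

K_p = (1 + sin φ)/(1 − sin φ) = 2.464.
σ_v = γz + q = 126.3 × 19.0 + 706 = 3106 psf.
σ_h = K_p σ_v = 2.464 × 3106 = 7652 psf.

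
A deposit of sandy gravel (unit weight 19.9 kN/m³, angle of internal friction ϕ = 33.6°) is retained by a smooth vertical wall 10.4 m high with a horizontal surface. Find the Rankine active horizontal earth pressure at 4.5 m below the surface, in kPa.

25.7 kPa

K_a = (1 − sin φ)/(1 + sin φ) = 0.2875.
σ_h = K_a γ z = 0.2875 × 19.9 × 4.5 = 25.75 kPa.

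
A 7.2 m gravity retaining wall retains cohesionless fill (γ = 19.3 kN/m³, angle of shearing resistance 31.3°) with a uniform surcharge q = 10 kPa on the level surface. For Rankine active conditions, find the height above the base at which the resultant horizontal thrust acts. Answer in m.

K_a = 0.3162.
Triangular part P₁ = ½K_aγH² = 158.2 at H/3 = 2.400 m; rectangular part P₂ = K_a q H = 22.77 at H/2 = 3.600 m.
ȳ = (P₁·2.400 + P₂·3.600)/(P₁+P₂) = 2.551 m.

2.55 m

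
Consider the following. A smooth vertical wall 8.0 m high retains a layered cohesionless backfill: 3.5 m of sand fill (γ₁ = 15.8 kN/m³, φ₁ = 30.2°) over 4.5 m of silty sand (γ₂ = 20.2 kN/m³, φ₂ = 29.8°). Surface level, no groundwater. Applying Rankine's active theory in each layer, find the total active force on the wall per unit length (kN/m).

K_a1 = tan²(45°−30.2°/2) = 0.3307; K_a2 = tan²(45°−29.8°/2) = 0.3360.
Layer 1: σ at base = K_a1 γ₁ h₁ = 18.29 kPa; P₁ = ½×18.29×3.5 = 32.00.
Layer 2: σ_v at top = γ₁h₁ = 55.30; σ_h top = K_a2×55.30 = 18.58; σ_h base = K_a2×(55.30+20.2×4.5) = 49.13.
P₂ = ½(18.58+49.13)×4.5 = 152.3. Total P_a = 32.00+152.3 = 184.3 kN/m.

184 kN/m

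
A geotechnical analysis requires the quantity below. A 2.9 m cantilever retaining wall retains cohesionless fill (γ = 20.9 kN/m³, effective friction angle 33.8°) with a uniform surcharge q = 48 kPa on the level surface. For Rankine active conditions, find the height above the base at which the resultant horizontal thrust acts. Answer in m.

1.26 m

K_a = 0.2851.
Triangular part P₁ = ½K_aγH² = 25.06 at H/3 = 0.9667 m; rectangular part P₂ = K_a q H = 39.69 at H/2 = 1.450 m.
ȳ = (P₁·0.9667 + P₂·1.450)/(P₁+P₂) = 1.263 m.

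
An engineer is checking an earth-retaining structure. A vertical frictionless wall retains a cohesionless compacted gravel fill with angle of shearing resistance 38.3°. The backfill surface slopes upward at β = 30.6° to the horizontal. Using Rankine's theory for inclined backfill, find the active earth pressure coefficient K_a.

0.360

K_a = cos β · (cos β − √(cos²β − cos²φ)) / (cos β + √(cos²β − cos²φ)).
cos β = 0.8607, cos φ = 0.7848, √(cos²β − cos²φ) = 0.3536.
K_a = 0.8607 × (0.8607 − 0.3536)/(0.8607 + 0.3536) = 0.3595.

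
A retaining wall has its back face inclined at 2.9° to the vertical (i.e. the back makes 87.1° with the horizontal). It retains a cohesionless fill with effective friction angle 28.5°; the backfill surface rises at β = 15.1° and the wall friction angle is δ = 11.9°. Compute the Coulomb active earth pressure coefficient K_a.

K_a = sin²(α+φ) / [sin²α · sin(α−δ) · (1 + √{sin(φ+δ)sin(φ−β) / (sin(α−δ)sin(α+β))})²].
With α = 87.1°, φ = 28.5°, δ = 11.9°, β = 15.1°: K_a = 0.4311.

0.431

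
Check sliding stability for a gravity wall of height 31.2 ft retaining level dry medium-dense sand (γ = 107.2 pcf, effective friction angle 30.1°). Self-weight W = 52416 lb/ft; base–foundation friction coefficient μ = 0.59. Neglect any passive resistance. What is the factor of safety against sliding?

1.79

K_a = tan²(45° − 30.1°/2) = 0.3320.
P_a = ½K_aγH² = 0.5×0.3320×107.2×31.2² = 17320 lb/ft, acting at H/3 = 10.40 ft above the base.
FS_sliding = μW / P_a = 0.59×52416 / 17320 = 1.785.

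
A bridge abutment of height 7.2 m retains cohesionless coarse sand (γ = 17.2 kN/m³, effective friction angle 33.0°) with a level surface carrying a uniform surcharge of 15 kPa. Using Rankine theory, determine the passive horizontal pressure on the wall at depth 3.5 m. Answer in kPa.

K_p = (1 + sin φ)/(1 − sin φ) = 3.392.
σ_v = γz + q = 17.2 × 3.5 + 15 = 75.20 kPa.
σ_h = K_p σ_v = 3.392 × 75.20 = 255.1 kPa.

255 kPa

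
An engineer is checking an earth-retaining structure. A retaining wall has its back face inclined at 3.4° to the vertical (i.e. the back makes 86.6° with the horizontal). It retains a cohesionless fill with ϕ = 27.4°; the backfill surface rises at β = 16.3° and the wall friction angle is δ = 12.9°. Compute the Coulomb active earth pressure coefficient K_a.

0.468

K_a = sin²(α+φ) / [sin²α · sin(α−δ) · (1 + √{sin(φ+δ)sin(φ−β) / (sin(α−δ)sin(α+β))})²].
With α = 86.6°, φ = 27.4°, δ = 12.9°, β = 16.3°: K_a = 0.4684.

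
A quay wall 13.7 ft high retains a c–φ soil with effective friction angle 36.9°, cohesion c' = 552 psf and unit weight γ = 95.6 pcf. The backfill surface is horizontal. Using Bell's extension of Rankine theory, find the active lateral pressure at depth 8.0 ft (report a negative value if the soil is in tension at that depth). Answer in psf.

K_a = (1 − sin φ)/(1 + sin φ) = 0.2497.
σ_a = K_a γ z − 2c√K_a = 0.2497×95.6×8.0 − 2×552×0.4997 = -360.7 psf.

-361 psf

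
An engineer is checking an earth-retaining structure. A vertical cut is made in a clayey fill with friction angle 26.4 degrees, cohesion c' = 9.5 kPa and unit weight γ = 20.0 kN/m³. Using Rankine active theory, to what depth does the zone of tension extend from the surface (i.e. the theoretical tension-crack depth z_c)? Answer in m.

1.53 m

K_a = tan²(45° − 26.4°/2) = 0.3844; √K_a = 0.6200.
The active pressure is zero where K_a γ z = 2c√K_a, so z_c = 2c/(γ√K_a) = 2×9.5/(20.0×0.6200) = 1.532 m.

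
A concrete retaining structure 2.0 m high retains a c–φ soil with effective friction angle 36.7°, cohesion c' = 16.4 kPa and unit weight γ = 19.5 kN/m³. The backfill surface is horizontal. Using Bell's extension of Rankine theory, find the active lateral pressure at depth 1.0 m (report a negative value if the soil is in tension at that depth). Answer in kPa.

-11.5 kPa

K_a = (1 − sin φ)/(1 + sin φ) = 0.2519.
σ_a = K_a γ z − 2c√K_a = 0.2519×19.5×1.0 − 2×16.4×0.5019 = -11.55 kPa.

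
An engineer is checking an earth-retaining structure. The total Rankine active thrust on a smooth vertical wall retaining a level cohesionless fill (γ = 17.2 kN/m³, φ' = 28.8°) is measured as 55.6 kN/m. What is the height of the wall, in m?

K_a = 0.3498. P_a = ½ K_a γ H² ⇒ H = √(2P_a/(K_a γ)).
H = √(2×55.6/(0.3498×17.2)) = 4.299 m.

4.30 m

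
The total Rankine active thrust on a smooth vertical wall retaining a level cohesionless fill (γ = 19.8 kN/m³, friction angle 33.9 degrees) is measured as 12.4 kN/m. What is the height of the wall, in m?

K_a = 0.2839. P_a = ½ K_a γ H² ⇒ H = √(2P_a/(K_a γ)).
H = √(2×12.4/(0.2839×19.8)) = 2.100 m.

2.10 m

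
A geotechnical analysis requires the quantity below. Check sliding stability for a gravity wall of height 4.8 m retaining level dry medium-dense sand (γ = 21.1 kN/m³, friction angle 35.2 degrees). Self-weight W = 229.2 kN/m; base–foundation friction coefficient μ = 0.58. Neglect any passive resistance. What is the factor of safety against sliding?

2.04

K_a = tan²(45° − 35.2°/2) = 0.2687.
P_a = ½K_aγH² = 0.5×0.2687×21.1×4.8² = 65.31 kN/m, acting at H/3 = 1.600 m above the base.
FS_sliding = μW / P_a = 0.58×229.2 / 65.31 = 2.035.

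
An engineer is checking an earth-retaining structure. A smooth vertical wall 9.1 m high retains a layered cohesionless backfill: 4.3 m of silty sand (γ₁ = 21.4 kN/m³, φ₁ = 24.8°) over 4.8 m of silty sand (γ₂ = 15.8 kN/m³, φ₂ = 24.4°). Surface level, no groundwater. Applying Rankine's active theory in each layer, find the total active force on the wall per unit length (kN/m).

K_a1 = tan²(45°−24.8°/2) = 0.4090; K_a2 = tan²(45°−24.4°/2) = 0.4153.
Layer 1: σ at base = K_a1 γ₁ h₁ = 37.64 kPa; P₁ = ½×37.64×4.3 = 80.92.
Layer 2: σ_v at top = γ₁h₁ = 92.02; σ_h top = K_a2×92.02 = 38.22; σ_h base = K_a2×(92.02+15.8×4.8) = 69.72.
P₂ = ½(38.22+69.72)×4.8 = 259.0. Total P_a = 80.92+259.0 = 340.0 kN/m.

340 kN/m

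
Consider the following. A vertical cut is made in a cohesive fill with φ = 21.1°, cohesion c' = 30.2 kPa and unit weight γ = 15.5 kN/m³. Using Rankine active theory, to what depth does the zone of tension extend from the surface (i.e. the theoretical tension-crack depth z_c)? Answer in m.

K_a = tan²(45° − 21.1°/2) = 0.4706; √K_a = 0.6860.
The active pressure is zero where K_a γ z = 2c√K_a, so z_c = 2c/(γ√K_a) = 2×30.2/(15.5×0.6860) = 5.680 m.

5.68 m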